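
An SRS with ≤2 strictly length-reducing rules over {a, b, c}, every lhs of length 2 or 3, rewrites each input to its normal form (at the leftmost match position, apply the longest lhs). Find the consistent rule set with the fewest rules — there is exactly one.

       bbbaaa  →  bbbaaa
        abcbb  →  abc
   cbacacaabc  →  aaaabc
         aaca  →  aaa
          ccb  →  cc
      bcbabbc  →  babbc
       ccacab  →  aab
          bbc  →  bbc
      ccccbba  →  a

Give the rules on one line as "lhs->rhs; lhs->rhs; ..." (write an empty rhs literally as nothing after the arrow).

  | bbbaaa
  | abcbb => abcb => abc
  | cbacacaabc => cacacaabc => acacaabc => aacaabc => aaaabc
  | aaca => aaa

ca->a; cb->c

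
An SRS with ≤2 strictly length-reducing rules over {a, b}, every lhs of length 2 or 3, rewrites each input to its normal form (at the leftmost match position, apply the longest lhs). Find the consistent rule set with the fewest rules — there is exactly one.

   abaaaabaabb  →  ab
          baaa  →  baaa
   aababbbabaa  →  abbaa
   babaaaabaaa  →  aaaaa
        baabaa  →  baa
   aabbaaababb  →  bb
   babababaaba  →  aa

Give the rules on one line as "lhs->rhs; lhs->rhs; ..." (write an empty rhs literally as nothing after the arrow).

  | abaaaabaabb => abaaaabb => abaab => ab
  | baaa
  | aababbbabaa => abbbabaa => abbaa
  | babaaaabaaa => aaaabaaa => aaaaa

aab->; bab->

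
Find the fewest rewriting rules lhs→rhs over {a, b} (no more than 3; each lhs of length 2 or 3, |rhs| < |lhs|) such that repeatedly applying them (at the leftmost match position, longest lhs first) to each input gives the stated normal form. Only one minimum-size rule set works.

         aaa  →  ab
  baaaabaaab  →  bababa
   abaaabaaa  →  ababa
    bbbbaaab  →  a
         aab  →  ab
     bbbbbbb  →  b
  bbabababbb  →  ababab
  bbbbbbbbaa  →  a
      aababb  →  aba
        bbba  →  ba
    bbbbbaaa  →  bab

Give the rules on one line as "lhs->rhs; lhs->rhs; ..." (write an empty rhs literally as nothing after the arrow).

  | aaa => ab
  | baaaabaaab => bababaaab => babababb => bababa
  | abaaabaaa => ababbaaa => abaaaa => ababa
  | bbbbaaab => bbaaab => aaab => abb => a

aa->a; aaa->ab; bb->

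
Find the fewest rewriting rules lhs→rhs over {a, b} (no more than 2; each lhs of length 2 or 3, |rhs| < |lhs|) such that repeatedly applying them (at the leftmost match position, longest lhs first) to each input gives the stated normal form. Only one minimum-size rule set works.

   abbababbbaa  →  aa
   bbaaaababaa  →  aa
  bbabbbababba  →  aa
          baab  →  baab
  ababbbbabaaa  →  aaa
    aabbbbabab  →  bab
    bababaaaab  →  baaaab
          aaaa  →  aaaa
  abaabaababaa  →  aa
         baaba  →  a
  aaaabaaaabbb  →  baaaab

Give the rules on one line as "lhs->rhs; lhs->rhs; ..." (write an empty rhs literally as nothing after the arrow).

aba->ba; bb->

  | abbababbbaa => aababbbaa => ababbbaa => babbbaa => babaa => bbaa => aa
  | bbaaaababaa => aaaababaa => aaababaa => aababaa => ababaa => babaa => bbaa => aa
  | bbabbbababba => abbbababba => abababba => bababba => bbabba => abba => aa
  | baab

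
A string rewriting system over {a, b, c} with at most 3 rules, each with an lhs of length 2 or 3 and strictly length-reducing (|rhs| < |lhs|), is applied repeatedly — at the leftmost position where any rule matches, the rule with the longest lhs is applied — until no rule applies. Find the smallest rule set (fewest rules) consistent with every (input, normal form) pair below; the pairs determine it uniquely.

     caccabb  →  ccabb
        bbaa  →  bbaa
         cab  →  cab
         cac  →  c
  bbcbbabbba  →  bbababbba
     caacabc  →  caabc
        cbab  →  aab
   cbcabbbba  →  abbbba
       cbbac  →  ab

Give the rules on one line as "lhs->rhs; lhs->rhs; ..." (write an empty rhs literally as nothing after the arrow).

ac->; cb->a

  | caccabb => ccabb
  | bbaa
  | cab
  | cac => c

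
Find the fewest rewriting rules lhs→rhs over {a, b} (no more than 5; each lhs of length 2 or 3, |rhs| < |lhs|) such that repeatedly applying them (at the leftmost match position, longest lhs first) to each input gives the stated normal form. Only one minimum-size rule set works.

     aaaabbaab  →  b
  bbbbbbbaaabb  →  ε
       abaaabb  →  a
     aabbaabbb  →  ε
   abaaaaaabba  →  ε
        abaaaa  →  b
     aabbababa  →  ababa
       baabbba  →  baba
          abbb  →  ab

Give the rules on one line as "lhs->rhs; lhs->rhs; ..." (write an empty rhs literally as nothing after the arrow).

aa->b; aaa->b; aab->ab; bb->

  | aaaabbaab => babbaab => baaab => bbb => b
  | bbbbbbbaaabb => bbbbbaaabb => bbbaaabb => baaabb => bbbb => bb => ε
  | abaaabb => abbbb => abb => a
  | aabbaabbb => abbaabbb => aaabbb => bbbb => bb => ε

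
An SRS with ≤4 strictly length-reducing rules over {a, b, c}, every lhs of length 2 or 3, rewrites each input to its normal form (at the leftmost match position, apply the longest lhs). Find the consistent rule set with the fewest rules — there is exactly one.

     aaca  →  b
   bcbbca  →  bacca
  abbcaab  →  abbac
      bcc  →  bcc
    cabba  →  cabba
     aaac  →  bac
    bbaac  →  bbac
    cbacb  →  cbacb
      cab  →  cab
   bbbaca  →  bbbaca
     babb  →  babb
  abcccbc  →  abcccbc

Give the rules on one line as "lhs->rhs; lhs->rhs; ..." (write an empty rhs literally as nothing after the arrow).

  | aaca => aa => b
  | bcbbca => bacca
  | abbcaab => abbcbb => abbac
  | bcc

aa->b; aac->a; baa->ba; cbb->ac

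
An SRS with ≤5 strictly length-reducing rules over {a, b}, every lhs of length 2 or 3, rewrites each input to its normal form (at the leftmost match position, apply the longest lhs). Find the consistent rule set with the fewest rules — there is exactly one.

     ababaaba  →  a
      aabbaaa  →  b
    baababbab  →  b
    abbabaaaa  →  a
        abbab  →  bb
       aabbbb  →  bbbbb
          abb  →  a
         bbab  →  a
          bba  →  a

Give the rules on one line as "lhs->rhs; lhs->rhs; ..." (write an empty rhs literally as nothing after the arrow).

aa->b; ab->a; ba->; bba->a

  | ababaaba => aabaaba => bbaaba => aaba => bba => a
  | aabbaaa => bbbaaa => baaa => aa => b
  | baababbab => ababbab => aabbab => bbbab => bab => b
  | abbabaaaa => ababaaaa => aabaaaa => bbaaaa => aaaa => baa => a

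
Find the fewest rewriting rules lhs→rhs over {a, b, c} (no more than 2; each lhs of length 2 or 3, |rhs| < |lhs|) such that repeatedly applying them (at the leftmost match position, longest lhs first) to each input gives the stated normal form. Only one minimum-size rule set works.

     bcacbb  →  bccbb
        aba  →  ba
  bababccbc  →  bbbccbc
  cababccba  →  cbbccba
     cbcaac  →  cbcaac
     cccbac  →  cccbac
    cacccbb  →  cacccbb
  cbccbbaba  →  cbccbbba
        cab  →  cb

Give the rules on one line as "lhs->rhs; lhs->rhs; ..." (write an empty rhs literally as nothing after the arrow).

ab->b; acb->cb

  | bcacbb => bccbb
  | aba => ba
  | bababccbc => bbabccbc => bbbccbc
  | cababccba => cbabccba => cbbccba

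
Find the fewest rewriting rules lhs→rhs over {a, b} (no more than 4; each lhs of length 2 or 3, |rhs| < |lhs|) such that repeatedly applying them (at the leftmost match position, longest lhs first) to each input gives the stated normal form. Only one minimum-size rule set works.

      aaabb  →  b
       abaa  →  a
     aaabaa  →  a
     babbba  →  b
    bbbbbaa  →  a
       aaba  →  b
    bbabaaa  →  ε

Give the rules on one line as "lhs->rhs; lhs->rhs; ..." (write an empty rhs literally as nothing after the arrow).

aa->b; ba->a; baa->; bb->a

  | aaabb => babb => abb => aa => b
  | abaa => a
  | aaabaa => babaa => abaa => a
  | babbba => abbba => aaba => bba => aa => b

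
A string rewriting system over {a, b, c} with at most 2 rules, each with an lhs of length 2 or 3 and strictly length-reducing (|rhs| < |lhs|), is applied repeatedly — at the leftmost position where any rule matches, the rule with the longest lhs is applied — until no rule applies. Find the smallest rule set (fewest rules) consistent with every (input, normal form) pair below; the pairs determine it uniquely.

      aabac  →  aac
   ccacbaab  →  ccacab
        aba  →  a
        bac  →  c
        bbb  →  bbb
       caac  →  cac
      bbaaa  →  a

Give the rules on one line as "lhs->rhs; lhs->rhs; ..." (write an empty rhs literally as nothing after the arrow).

  | aabac => aac
  | ccacbaab => ccacab
  | aba => a
  | bac => c

ba->; caa->ca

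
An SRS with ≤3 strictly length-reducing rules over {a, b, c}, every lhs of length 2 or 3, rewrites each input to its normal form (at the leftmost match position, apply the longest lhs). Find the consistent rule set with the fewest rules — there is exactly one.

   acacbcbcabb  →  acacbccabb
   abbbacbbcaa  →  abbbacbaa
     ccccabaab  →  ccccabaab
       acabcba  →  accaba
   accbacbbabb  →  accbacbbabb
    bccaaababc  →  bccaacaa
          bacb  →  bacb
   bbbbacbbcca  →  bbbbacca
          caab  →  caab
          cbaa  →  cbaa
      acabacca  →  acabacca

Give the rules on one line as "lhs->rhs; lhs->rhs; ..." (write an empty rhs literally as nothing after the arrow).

  | acacbcbcabb => acacbccabb
  | abbbacbbcaa => abbbacbaa
  | ccccabaab
  | acabcba => accaba

abc->ca; bbc->b; bca->ca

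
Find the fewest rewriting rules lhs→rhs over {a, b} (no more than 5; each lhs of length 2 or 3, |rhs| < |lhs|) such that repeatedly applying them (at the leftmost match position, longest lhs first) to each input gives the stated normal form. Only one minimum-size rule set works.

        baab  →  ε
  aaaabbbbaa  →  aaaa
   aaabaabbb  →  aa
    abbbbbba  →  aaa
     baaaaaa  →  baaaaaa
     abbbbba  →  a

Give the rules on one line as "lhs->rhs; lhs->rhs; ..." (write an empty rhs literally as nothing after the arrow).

  | baab => bab => bb => ε
  | aaaabbbbaa => aaabbbbaa => aabbbbaa => abbbbaa => bbbbaa => aabaa => aaaa
  | aaabaabbb => aaaaabbb => aaaabbb => aaabbb => aabbb => abbb => bbb => aa
  | abbbbbba => bbbbbba => aabbba => abbba => bbba => aaa

ab->b; aba->aa; bb->; bbb->aa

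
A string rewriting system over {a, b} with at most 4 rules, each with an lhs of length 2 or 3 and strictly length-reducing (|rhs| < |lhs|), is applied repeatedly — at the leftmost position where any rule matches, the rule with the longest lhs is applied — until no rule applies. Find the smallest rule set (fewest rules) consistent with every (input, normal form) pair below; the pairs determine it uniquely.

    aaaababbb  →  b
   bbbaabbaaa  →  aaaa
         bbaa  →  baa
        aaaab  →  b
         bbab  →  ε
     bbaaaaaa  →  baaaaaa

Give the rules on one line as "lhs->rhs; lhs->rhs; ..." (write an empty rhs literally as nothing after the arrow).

  | aaaababbb => aaababbb => aababbb => ababbb => babbb => bb => b
  | bbbaabbaaa => bbaabbaaa => baabbaaa => babaaaa => aaaa
  | bbaa => baa
  | aaaab => aaab => aab => ab => b

ab->b; abb->ba; bab->; bb->b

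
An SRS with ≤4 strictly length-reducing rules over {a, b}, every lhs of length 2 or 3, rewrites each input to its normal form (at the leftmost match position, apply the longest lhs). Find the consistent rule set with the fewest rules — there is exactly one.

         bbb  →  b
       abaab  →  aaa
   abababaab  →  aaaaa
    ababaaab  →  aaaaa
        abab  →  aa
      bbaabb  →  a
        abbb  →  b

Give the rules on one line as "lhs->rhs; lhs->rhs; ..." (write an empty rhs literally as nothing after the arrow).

  | bbb => b
  | abaab => aaab => aaa
  | abababaab => aababaab => aaabaab => aaaaab => aaaaa
  | ababaaab => aabaaab => aaaaab => aaaaa

ab->a; abb->; bb->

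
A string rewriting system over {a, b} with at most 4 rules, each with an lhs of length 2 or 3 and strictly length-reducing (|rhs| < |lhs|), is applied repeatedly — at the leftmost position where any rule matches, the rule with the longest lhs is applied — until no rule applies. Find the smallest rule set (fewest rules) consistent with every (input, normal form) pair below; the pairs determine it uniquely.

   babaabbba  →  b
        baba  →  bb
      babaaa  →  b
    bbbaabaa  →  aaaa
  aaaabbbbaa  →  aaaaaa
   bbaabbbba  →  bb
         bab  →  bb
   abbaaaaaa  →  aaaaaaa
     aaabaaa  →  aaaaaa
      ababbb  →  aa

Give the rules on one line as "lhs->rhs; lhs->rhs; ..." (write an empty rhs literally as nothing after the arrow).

  | babaabbba => bbaabbba => bbbba => ba => b
  | baba => bba => bb
  | babaaa => bbaaa => ba => b
  | bbbaabaa => aabaa => aaaa

ab->a; ba->b; baa->; bbb->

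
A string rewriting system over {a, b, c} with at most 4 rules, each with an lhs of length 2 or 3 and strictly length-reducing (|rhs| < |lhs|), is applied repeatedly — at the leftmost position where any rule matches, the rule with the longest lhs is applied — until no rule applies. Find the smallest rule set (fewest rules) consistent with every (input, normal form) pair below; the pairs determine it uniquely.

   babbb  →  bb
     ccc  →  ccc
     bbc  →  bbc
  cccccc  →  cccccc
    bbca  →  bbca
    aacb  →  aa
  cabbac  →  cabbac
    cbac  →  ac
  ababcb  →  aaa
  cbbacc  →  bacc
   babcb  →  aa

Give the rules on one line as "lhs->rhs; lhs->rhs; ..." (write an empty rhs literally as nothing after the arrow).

  | babbb => aabb => bb
  | ccc
  | bbc
  | cccccc

aab->b; bab->aa; cb->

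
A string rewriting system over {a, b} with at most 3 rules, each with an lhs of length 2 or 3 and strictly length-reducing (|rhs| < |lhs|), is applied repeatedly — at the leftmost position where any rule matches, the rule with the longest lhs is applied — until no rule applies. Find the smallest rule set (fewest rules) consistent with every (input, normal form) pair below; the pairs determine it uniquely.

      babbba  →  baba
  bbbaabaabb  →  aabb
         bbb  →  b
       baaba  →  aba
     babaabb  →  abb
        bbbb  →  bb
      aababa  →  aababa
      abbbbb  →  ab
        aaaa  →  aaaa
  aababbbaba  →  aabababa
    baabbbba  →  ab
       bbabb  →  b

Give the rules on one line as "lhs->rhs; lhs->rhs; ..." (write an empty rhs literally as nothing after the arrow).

  | babbba => baba
  | bbbaabaabb => baabaabb => abaabb => aabb
  | bbb => b
  | baaba => aba

baa->a; bba->b; bbb->b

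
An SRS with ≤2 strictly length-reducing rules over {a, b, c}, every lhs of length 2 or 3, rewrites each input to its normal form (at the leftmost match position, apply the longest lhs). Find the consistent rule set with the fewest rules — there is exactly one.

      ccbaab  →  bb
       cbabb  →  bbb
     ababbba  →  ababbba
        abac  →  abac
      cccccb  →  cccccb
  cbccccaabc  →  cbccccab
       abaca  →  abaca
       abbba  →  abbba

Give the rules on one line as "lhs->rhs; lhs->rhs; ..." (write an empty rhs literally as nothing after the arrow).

  | ccbaab => cbab => bb
  | cbabb => bbb
  | ababbba
  | abac

abc->b; cba->b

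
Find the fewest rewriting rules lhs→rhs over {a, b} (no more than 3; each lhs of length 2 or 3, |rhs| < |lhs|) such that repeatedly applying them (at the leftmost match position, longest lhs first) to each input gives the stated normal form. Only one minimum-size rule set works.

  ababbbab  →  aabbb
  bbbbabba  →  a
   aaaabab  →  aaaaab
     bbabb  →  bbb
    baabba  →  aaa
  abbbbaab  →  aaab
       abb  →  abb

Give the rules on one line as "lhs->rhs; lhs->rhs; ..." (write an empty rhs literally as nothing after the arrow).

  | ababbbab => aabbbab => aabbb
  | bbbbabba => bbbbba => bbbba => bbba => bba => ba => a
  | aaaabab => aaaaab
  | bbabb => bbb

aba->aa; ba->a; bab->b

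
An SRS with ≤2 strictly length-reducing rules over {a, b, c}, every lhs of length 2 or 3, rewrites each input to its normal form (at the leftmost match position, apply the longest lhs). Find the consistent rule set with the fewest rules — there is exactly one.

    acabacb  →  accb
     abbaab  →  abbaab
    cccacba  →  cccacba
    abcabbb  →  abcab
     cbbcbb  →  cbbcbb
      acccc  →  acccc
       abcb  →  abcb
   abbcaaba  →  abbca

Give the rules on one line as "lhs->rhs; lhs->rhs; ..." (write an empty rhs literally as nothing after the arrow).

  | acabacb => accb
  | abbaab
  | cccacba
  | abcabbb => abcab

aba->; bbb->b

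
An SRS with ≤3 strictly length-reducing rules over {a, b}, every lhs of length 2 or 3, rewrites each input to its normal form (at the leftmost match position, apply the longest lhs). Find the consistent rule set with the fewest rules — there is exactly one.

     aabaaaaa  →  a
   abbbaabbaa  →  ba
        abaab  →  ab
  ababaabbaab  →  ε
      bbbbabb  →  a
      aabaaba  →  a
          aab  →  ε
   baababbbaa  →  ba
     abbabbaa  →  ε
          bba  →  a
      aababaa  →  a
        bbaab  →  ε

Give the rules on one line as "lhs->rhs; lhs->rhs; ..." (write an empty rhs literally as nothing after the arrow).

  | aabaaaaa => bbaaaaa => aaaaa => baaa => bba => a
  | abbbaabbaa => abaabbaa => abbbbaa => abbaa => aaa => ba
  | abaab => abbb => ab
  | ababaabbaab => ababbbbaab => ababbaab => abaaab => abbab => aab => bb => ε

aa->b; bb->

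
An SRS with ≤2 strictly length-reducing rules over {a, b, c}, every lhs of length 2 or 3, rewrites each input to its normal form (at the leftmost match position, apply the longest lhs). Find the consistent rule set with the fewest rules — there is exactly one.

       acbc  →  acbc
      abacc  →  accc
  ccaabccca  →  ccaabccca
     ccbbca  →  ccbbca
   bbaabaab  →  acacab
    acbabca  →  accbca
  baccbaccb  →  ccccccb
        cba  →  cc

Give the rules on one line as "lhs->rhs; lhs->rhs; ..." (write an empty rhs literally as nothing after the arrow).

ba->c; bba->ac

  | acbc
  | abacc => accc
  | ccaabccca
  | ccbbca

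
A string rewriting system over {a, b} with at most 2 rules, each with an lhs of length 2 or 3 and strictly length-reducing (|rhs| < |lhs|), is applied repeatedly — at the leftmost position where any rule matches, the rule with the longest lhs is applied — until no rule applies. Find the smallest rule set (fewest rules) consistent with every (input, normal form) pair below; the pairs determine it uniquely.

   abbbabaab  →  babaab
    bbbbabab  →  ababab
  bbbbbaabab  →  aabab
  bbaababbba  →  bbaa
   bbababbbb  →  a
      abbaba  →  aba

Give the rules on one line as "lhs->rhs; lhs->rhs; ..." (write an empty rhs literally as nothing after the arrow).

abb->; bbb->a

  | abbbabaab => babaab
  | bbbbabab => ababab
  | bbbbbaabab => abbaabab => aabab
  | bbaababbba => bbaabba => bbaa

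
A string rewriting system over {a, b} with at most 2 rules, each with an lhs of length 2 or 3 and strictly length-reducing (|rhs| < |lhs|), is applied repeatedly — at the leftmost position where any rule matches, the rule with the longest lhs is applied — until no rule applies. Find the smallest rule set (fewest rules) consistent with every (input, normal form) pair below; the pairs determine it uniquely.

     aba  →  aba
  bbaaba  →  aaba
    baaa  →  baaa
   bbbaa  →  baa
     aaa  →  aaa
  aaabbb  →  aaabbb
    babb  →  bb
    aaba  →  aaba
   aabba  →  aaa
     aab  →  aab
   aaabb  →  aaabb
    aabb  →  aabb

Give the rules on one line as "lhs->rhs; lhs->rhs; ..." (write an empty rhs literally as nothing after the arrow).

bab->b; bba->a

  | aba
  | bbaaba => aaba
  | baaa
  | bbbaa => baa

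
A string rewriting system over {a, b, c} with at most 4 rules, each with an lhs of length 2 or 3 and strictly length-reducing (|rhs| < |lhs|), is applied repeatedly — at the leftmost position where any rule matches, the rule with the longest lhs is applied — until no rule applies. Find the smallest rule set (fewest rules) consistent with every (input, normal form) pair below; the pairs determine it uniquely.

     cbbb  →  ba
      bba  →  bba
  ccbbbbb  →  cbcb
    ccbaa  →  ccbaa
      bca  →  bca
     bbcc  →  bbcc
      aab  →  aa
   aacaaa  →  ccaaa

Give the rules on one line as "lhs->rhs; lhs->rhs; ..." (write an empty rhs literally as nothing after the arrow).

aac->cc; ab->a; abb->c; cbb->ba

  | cbbb => bab => ba
  | bba
  | ccbbbbb => cbabbb => cbcb
  | ccbaa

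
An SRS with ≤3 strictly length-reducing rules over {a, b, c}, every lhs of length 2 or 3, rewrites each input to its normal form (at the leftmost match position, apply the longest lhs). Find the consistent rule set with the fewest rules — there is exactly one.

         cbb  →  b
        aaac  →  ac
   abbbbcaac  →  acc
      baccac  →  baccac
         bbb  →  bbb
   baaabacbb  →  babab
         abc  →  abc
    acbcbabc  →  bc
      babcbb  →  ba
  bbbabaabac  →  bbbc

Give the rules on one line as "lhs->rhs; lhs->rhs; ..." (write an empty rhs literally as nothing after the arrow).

aa->; abb->a; cb->

  | cbb => b
  | aaac => ac
  | abbbbcaac => abbcaac => acaac => acc
  | baccac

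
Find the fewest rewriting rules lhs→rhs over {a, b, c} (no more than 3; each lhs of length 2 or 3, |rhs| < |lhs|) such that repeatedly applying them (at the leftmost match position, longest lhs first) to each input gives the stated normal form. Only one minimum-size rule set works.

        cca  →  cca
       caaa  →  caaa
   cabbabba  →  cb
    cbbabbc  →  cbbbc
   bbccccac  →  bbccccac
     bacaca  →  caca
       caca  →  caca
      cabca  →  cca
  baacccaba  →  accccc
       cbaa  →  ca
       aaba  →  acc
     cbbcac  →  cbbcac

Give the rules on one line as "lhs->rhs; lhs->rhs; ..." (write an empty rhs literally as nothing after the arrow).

  | cca
  | caaa
  | cabbabba => cbabba => cbba => cb
  | cbbabbc => cbbbc

ab->; aba->cc; ba->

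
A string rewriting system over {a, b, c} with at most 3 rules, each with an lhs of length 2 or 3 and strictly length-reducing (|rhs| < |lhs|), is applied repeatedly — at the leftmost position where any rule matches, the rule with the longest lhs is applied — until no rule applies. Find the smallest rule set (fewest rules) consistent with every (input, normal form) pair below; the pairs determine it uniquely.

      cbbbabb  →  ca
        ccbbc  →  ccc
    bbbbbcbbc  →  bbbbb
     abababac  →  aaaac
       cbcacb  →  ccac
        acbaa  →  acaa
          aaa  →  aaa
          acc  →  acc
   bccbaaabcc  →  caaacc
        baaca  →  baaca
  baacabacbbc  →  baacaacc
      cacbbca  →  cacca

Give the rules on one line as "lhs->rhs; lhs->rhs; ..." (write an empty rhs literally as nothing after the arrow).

  | cbbbabb => cbbabb => cbabb => cabb => cab => ca
  | ccbbc => ccbc => ccc
  | bbbbbcbbc => bbbbbbc => bbbbb
  | abababac => aababac => aaabac => aaaac

ab->a; bc->; cb->c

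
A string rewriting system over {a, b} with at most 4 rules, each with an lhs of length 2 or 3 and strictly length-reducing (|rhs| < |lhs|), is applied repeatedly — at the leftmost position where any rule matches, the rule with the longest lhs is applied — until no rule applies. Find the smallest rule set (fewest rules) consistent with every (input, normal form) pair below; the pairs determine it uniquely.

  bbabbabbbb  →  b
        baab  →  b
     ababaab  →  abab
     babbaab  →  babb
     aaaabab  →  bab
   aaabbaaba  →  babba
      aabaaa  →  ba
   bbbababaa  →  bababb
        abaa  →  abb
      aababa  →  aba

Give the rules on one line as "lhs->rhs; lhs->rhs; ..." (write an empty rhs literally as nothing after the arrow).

aa->b; aab->; bbb->aa

  | bbabbabbbb => bbabbaaab => bbabbbab => bbaaaab => bbbaab => aaaab => baab => b
  | baab => b
  | ababaab => abab
  | babbaab => babb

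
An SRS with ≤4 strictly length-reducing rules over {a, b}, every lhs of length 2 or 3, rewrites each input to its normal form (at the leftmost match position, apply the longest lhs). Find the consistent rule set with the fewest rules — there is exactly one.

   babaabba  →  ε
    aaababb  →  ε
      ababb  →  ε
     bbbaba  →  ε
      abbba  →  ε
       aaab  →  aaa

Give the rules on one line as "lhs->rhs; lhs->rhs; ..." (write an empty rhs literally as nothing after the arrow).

ab->a; aba->ba; ba->; bb->

  | babaabba => baabba => abba => aba => ba => ε
  | aaababb => aababb => ababb => babb => bb => ε
  | ababb => babb => bb => ε
  | bbbaba => baba => ba => ε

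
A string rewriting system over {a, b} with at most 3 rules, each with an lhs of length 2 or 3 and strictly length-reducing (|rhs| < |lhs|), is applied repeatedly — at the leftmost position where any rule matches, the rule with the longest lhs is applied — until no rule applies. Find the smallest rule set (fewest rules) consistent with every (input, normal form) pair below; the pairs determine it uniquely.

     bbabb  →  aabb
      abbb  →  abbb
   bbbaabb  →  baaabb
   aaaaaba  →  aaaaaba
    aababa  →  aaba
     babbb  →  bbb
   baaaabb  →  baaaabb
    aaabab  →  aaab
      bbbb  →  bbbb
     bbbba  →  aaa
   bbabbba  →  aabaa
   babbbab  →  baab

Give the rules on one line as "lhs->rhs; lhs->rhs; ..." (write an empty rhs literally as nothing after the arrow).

  | bbabb => aabb
  | abbb
  | bbbaabb => baaabb
  | aaaaaba

bab->b; bba->aa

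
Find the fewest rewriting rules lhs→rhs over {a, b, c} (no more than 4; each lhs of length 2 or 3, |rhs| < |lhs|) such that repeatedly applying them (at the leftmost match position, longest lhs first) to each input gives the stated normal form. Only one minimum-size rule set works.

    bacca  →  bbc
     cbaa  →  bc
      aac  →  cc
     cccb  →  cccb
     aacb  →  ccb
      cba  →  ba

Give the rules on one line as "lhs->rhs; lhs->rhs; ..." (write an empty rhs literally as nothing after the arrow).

aa->c; acc->ba; cba->ba

  | bacca => bbaa => bbc
  | cbaa => baa => bc
  | aac => cc
  | cccb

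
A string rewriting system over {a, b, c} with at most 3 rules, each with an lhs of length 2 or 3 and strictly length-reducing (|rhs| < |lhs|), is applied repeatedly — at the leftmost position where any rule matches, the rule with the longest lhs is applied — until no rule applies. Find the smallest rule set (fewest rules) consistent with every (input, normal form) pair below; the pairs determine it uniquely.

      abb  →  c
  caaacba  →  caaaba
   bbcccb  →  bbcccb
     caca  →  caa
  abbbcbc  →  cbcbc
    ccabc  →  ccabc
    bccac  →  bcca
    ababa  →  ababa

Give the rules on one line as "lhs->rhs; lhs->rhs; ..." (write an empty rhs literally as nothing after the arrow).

  | abb => c
  | caaacba => caaaba
  | bbcccb
  | caca => caa

abb->c; ac->a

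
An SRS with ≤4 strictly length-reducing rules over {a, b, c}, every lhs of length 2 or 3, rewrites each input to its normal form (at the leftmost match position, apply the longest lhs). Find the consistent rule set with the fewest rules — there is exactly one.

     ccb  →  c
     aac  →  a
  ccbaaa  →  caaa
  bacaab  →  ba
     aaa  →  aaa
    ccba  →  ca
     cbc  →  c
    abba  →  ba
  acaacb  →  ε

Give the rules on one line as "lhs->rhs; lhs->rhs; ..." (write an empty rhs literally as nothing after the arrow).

ab->; ac->; cb->

  | ccb => c
  | aac => a
  | ccbaaa => caaa
  | bacaab => baab => ba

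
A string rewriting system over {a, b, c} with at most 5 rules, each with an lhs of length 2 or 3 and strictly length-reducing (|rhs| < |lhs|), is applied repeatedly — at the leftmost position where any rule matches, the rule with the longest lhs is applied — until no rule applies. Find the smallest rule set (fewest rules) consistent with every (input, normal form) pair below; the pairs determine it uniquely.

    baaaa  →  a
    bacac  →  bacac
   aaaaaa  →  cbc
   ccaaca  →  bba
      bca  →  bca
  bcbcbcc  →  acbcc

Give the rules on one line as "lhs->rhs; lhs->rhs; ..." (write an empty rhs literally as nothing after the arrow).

aa->c; bcb->a; caa->cb; cca->ba

  | baaaa => bcaa => bcb => a
  | bacac
  | aaaaaa => caaaa => cbaa => cbc
  | ccaaca => baaca => bcca => bba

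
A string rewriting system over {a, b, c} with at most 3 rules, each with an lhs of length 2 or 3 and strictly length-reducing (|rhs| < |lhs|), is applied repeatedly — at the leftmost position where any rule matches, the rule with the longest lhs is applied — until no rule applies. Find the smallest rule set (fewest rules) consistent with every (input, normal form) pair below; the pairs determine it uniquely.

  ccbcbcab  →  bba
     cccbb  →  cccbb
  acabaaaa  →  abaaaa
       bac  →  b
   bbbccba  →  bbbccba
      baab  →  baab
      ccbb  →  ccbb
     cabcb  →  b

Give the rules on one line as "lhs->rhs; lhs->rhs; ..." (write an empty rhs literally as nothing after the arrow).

  | ccbcbcab => cbcbcab => bcbcab => bbcab => bba
  | cccbb
  | acabaaaa => abaaaa
  | bac => b

ac->; cab->a; cbc->bc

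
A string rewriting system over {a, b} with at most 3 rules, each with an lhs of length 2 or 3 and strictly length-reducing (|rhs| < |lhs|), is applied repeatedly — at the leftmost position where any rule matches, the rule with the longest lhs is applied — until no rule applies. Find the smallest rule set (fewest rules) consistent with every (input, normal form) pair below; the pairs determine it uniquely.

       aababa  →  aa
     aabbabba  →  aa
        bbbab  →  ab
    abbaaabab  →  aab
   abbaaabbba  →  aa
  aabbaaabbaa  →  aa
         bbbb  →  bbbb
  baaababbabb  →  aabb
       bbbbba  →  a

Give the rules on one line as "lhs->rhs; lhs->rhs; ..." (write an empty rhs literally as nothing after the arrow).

  | aababa => aaaba => aaba => aaa => aa
  | aabbabba => aababba => aaabba => aabba => aaba => aaa => aa
  | bbbab => bbab => bab => ab
  | abbaaabab => abaaabab => aaaabab => aaabab => aabab => aaab => aab

aaa->aa; ba->a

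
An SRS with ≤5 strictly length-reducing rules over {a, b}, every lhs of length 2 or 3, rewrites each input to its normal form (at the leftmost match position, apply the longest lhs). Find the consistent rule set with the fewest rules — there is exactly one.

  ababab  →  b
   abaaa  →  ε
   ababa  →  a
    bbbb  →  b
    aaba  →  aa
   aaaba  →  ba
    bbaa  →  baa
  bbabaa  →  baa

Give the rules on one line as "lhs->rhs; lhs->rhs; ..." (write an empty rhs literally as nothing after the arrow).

aaa->; ab->b; aba->a; bb->b

  | ababab => abab => ab => b
  | abaaa => aaa => ε
  | ababa => aba => a
  | bbbb => bbb => bb => b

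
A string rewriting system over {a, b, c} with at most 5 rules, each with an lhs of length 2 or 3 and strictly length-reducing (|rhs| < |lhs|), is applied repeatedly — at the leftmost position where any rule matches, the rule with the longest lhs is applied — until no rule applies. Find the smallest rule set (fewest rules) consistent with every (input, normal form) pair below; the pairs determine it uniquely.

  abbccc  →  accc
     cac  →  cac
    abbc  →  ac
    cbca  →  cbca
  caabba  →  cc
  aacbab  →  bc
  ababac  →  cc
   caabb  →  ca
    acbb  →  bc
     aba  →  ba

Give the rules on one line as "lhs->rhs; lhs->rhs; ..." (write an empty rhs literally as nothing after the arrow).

ab->b; aca->bc; bb->a; bba->c

  | abbccc => bbccc => accc
  | cac
  | abbc => bbc => ac
  | cbca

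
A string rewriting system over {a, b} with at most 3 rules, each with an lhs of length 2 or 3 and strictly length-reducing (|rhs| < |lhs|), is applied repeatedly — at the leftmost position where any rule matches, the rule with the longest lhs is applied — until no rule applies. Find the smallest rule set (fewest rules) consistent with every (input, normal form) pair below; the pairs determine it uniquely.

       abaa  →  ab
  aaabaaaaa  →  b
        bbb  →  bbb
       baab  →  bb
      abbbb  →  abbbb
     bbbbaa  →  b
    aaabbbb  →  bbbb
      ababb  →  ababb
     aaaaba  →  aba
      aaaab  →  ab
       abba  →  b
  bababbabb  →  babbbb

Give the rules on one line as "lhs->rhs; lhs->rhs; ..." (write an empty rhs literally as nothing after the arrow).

  | abaa => ab
  | aaabaaaaa => baaaaa => baa => b
  | bbb
  | baab => bb

aa->; aaa->; bba->ab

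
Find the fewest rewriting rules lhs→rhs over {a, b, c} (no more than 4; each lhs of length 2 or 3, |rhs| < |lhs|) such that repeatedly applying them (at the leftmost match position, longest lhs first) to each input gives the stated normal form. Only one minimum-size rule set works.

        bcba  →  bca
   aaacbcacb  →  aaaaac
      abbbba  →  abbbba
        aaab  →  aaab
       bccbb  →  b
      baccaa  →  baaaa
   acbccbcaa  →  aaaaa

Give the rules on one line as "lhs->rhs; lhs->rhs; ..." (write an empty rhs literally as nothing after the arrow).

  | bcba => bca
  | aaacbcacb => aaaccacb => aaaaacb => aaaaac
  | abbbba
  | aaab

bab->; cb->c; cc->a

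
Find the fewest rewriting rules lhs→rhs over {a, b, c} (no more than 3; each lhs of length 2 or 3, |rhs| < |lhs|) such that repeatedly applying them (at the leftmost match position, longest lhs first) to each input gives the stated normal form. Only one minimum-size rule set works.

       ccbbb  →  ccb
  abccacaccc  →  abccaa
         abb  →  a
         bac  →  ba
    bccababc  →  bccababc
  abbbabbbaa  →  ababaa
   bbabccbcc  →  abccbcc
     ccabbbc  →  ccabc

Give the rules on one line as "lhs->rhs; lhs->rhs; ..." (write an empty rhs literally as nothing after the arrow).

ac->a; bb->

  | ccbbb => ccb
  | abccacaccc => abccaaccc => abccaacc => abccaac => abccaa
  | abb => a
  | bac => ba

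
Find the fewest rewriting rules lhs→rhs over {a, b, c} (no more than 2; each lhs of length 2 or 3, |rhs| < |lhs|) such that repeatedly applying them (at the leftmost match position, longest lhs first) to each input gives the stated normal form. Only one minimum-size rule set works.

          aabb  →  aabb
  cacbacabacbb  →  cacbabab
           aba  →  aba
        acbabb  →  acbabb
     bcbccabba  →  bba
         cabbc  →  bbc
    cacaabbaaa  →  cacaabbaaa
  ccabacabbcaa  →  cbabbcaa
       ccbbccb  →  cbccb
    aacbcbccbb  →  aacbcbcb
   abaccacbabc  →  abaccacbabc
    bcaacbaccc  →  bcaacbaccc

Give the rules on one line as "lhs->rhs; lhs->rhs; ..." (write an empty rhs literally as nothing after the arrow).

  | aabb
  | cacbacabacbb => cacbabacbb => cacbabab
  | aba
  | acbabb

cab->b; cbb->b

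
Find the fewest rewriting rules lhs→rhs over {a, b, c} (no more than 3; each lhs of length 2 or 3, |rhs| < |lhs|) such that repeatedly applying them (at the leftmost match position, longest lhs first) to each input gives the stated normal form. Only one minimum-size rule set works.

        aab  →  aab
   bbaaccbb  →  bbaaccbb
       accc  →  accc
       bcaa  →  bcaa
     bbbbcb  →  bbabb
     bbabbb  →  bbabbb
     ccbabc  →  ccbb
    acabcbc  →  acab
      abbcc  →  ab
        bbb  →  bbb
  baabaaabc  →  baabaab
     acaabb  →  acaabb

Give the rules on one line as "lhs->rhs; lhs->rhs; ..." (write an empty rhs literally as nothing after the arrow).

abc->b; bbc->ab

  | aab
  | bbaaccbb
  | accc
  | bcaa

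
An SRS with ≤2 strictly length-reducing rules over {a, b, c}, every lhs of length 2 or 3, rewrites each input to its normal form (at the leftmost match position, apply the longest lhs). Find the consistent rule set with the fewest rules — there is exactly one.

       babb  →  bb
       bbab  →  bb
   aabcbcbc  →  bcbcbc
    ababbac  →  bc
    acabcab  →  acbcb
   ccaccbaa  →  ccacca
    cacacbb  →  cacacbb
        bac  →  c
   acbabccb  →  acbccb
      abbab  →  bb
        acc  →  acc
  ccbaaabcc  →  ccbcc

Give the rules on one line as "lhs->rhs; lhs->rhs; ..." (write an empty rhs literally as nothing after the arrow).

  | babb => bb
  | bbab => bb
  | aabcbcbc => abcbcbc => bcbcbc
  | ababbac => babbac => bbac => bc

ab->b; ba->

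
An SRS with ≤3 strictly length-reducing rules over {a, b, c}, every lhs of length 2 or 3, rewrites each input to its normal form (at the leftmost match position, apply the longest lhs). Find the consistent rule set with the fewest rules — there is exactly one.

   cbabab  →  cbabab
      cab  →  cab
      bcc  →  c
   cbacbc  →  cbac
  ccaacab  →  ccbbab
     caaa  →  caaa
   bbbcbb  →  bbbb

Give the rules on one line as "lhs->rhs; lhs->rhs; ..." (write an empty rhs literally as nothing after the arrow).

aac->bb; bc->

  | cbabab
  | cab
  | bcc => c
  | cbacbc => cbac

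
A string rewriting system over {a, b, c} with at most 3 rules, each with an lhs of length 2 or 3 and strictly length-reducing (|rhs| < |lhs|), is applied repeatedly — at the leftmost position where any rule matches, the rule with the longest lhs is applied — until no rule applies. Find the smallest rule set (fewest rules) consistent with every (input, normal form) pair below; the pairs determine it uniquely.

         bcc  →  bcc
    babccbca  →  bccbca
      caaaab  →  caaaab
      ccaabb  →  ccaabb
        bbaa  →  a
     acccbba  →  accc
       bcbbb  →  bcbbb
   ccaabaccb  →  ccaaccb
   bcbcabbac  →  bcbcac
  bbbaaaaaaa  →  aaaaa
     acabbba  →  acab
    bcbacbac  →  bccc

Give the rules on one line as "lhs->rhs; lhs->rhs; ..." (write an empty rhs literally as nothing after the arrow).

ba->; bba->

  | bcc
  | babccbca => bccbca
  | caaaab
  | ccaabb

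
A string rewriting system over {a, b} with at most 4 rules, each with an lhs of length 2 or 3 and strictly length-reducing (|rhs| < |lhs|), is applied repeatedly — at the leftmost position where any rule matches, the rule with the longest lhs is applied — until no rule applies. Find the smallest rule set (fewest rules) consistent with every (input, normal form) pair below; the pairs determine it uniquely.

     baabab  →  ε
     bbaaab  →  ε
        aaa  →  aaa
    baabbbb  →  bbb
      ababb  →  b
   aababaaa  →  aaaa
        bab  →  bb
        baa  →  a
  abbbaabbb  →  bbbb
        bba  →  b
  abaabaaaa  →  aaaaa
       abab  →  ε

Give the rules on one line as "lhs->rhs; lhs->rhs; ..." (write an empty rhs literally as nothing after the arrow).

  | baabab => abab => ab => ε
  | bbaaab => baab => ab => ε
  | aaa
  | baabbbb => abbbb => bbb

ab->; ba->; bab->bb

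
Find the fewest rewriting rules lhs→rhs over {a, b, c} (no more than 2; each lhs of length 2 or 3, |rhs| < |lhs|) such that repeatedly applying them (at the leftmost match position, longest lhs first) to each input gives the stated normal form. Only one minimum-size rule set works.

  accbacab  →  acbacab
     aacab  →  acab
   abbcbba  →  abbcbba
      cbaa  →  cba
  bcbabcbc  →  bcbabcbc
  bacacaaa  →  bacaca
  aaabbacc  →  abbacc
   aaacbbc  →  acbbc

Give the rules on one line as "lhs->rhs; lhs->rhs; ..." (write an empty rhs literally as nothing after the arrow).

  | accbacab => acbacab
  | aacab => acab
  | abbcbba
  | cbaa => cba

aa->a; ccb->cb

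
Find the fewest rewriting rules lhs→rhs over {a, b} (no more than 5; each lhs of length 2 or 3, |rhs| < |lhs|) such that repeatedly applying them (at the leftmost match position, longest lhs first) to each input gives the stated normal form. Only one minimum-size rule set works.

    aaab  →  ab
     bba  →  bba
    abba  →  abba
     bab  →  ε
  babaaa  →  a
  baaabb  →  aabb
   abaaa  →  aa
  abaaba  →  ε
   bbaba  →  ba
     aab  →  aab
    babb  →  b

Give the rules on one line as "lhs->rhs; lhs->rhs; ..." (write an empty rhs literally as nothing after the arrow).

aaa->a; aba->; baa->a; bab->

  | aaab => ab
  | bba
  | abba
  | bab => ε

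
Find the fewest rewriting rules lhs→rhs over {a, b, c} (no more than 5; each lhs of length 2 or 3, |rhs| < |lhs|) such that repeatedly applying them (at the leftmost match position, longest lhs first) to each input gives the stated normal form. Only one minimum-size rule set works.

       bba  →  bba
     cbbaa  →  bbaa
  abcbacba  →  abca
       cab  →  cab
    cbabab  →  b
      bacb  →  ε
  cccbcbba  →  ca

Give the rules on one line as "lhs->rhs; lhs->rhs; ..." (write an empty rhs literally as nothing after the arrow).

  | bba
  | cbbaa => bbaa
  | abcbacba => abccba => abca
  | cab

bab->; cb->b; cba->c; ccb->c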